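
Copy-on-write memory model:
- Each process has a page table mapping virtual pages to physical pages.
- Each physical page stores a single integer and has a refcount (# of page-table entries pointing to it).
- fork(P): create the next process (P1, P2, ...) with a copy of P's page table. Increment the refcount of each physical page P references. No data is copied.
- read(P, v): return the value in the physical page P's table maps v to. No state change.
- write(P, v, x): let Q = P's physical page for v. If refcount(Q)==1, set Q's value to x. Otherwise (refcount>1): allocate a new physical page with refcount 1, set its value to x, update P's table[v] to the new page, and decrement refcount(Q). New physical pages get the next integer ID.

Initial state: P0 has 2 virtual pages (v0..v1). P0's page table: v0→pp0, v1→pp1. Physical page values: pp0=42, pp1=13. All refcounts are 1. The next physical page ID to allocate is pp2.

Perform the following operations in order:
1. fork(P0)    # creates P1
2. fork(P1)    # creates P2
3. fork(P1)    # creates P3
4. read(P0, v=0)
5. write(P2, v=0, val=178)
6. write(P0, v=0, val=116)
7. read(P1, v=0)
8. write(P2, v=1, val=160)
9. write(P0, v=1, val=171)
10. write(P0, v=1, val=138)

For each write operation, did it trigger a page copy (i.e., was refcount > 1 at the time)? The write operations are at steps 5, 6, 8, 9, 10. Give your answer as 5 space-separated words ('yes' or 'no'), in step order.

Op 1: fork(P0) -> P1. 2 ppages; refcounts: pp0:2 pp1:2
Op 2: fork(P1) -> P2. 2 ppages; refcounts: pp0:3 pp1:3
Op 3: fork(P1) -> P3. 2 ppages; refcounts: pp0:4 pp1:4
Op 4: read(P0, v0) -> 42. No state change.
Op 5: write(P2, v0, 178). refcount(pp0)=4>1 -> COPY to pp2. 3 ppages; refcounts: pp0:3 pp1:4 pp2:1
Op 6: write(P0, v0, 116). refcount(pp0)=3>1 -> COPY to pp3. 4 ppages; refcounts: pp0:2 pp1:4 pp2:1 pp3:1
Op 7: read(P1, v0) -> 42. No state change.
Op 8: write(P2, v1, 160). refcount(pp1)=4>1 -> COPY to pp4. 5 ppages; refcounts: pp0:2 pp1:3 pp2:1 pp3:1 pp4:1
Op 9: write(P0, v1, 171). refcount(pp1)=3>1 -> COPY to pp5. 6 ppages; refcounts: pp0:2 pp1:2 pp2:1 pp3:1 pp4:1 pp5:1
Op 10: write(P0, v1, 138). refcount(pp5)=1 -> write in place. 6 ppages; refcounts: pp0:2 pp1:2 pp2:1 pp3:1 pp4:1 pp5:1

yes yes yes yes no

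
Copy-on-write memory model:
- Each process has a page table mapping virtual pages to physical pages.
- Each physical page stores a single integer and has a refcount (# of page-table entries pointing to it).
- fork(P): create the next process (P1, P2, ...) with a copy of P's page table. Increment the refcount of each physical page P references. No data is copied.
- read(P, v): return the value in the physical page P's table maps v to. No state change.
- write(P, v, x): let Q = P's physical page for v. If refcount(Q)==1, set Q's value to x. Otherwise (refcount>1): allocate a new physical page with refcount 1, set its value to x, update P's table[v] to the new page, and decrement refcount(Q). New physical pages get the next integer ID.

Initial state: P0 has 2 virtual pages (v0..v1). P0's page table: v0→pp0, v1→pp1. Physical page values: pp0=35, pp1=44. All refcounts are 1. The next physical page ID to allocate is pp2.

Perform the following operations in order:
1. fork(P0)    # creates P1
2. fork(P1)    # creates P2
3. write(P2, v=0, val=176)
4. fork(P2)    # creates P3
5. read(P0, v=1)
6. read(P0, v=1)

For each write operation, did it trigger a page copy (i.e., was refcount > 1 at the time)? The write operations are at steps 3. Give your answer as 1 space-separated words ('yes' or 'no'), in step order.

Op 1: fork(P0) -> P1. 2 ppages; refcounts: pp0:2 pp1:2
Op 2: fork(P1) -> P2. 2 ppages; refcounts: pp0:3 pp1:3
Op 3: write(P2, v0, 176). refcount(pp0)=3>1 -> COPY to pp2. 3 ppages; refcounts: pp0:2 pp1:3 pp2:1
Op 4: fork(P2) -> P3. 3 ppages; refcounts: pp0:2 pp1:4 pp2:2
Op 5: read(P0, v1) -> 44. No state change.
Op 6: read(P0, v1) -> 44. No state change.

yes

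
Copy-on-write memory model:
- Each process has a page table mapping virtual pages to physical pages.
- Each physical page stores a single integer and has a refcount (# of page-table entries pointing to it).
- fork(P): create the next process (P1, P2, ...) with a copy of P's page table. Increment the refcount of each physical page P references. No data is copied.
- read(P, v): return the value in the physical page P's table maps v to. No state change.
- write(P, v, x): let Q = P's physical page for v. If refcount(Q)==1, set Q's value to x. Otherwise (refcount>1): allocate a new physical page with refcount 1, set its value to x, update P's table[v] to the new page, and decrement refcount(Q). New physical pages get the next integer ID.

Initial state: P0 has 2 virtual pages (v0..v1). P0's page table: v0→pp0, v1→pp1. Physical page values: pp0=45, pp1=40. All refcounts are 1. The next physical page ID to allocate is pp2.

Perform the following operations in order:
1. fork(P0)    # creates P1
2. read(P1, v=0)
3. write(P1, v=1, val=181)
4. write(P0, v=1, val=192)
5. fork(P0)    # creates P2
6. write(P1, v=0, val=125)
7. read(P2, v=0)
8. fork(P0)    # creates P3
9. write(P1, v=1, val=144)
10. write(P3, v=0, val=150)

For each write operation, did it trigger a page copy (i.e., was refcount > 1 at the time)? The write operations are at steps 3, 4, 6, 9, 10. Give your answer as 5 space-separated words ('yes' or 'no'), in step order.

Op 1: fork(P0) -> P1. 2 ppages; refcounts: pp0:2 pp1:2
Op 2: read(P1, v0) -> 45. No state change.
Op 3: write(P1, v1, 181). refcount(pp1)=2>1 -> COPY to pp2. 3 ppages; refcounts: pp0:2 pp1:1 pp2:1
Op 4: write(P0, v1, 192). refcount(pp1)=1 -> write in place. 3 ppages; refcounts: pp0:2 pp1:1 pp2:1
Op 5: fork(P0) -> P2. 3 ppages; refcounts: pp0:3 pp1:2 pp2:1
Op 6: write(P1, v0, 125). refcount(pp0)=3>1 -> COPY to pp3. 4 ppages; refcounts: pp0:2 pp1:2 pp2:1 pp3:1
Op 7: read(P2, v0) -> 45. No state change.
Op 8: fork(P0) -> P3. 4 ppages; refcounts: pp0:3 pp1:3 pp2:1 pp3:1
Op 9: write(P1, v1, 144). refcount(pp2)=1 -> write in place. 4 ppages; refcounts: pp0:3 pp1:3 pp2:1 pp3:1
Op 10: write(P3, v0, 150). refcount(pp0)=3>1 -> COPY to pp4. 5 ppages; refcounts: pp0:2 pp1:3 pp2:1 pp3:1 pp4:1

yes no yes no yes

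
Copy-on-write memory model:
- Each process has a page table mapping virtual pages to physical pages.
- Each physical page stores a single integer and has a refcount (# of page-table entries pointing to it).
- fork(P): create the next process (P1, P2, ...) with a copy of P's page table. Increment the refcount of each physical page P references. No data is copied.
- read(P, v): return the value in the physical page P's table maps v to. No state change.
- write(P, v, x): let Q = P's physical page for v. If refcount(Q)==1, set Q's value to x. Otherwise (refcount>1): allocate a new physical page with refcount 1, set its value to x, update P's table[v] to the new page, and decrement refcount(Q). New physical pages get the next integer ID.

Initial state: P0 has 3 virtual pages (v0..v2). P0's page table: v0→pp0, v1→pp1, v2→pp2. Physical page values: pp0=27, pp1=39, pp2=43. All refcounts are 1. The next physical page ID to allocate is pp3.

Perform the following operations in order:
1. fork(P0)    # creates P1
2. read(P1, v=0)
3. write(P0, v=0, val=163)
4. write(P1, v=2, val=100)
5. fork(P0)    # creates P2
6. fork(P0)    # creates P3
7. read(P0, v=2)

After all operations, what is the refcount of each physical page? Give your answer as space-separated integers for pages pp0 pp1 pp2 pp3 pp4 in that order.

Op 1: fork(P0) -> P1. 3 ppages; refcounts: pp0:2 pp1:2 pp2:2
Op 2: read(P1, v0) -> 27. No state change.
Op 3: write(P0, v0, 163). refcount(pp0)=2>1 -> COPY to pp3. 4 ppages; refcounts: pp0:1 pp1:2 pp2:2 pp3:1
Op 4: write(P1, v2, 100). refcount(pp2)=2>1 -> COPY to pp4. 5 ppages; refcounts: pp0:1 pp1:2 pp2:1 pp3:1 pp4:1
Op 5: fork(P0) -> P2. 5 ppages; refcounts: pp0:1 pp1:3 pp2:2 pp3:2 pp4:1
Op 6: fork(P0) -> P3. 5 ppages; refcounts: pp0:1 pp1:4 pp2:3 pp3:3 pp4:1
Op 7: read(P0, v2) -> 43. No state change.

Answer: 1 4 3 3 1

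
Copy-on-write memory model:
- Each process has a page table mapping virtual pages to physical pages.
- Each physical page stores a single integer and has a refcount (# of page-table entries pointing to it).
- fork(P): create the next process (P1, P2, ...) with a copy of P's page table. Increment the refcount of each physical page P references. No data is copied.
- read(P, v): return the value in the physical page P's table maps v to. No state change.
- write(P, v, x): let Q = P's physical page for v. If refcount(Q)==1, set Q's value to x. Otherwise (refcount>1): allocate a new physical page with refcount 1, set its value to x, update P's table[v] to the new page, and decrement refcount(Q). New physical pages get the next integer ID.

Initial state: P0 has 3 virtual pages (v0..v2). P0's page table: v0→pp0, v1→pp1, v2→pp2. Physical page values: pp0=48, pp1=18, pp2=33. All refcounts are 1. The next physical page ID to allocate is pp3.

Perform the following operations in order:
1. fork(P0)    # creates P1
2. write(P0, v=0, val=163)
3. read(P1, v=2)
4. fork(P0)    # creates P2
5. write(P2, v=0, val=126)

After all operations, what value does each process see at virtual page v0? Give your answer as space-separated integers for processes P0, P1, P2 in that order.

Op 1: fork(P0) -> P1. 3 ppages; refcounts: pp0:2 pp1:2 pp2:2
Op 2: write(P0, v0, 163). refcount(pp0)=2>1 -> COPY to pp3. 4 ppages; refcounts: pp0:1 pp1:2 pp2:2 pp3:1
Op 3: read(P1, v2) -> 33. No state change.
Op 4: fork(P0) -> P2. 4 ppages; refcounts: pp0:1 pp1:3 pp2:3 pp3:2
Op 5: write(P2, v0, 126). refcount(pp3)=2>1 -> COPY to pp4. 5 ppages; refcounts: pp0:1 pp1:3 pp2:3 pp3:1 pp4:1
P0: v0 -> pp3 = 163
P1: v0 -> pp0 = 48
P2: v0 -> pp4 = 126

Answer: 163 48 126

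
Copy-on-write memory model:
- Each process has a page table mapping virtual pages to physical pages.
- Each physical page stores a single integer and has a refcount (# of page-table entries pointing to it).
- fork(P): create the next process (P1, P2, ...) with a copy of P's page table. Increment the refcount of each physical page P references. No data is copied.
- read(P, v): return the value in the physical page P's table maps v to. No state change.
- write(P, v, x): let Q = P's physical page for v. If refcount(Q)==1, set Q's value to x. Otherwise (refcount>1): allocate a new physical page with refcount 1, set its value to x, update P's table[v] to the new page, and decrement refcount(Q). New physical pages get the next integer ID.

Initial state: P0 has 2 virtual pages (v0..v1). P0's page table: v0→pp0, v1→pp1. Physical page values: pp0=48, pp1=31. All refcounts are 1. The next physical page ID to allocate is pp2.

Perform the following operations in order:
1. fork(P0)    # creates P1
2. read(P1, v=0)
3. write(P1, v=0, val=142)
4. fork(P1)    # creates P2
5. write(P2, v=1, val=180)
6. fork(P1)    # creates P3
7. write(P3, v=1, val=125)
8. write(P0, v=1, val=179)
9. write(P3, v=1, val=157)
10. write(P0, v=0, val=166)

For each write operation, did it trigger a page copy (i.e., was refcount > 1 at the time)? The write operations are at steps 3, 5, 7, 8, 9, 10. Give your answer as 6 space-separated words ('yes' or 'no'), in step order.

Op 1: fork(P0) -> P1. 2 ppages; refcounts: pp0:2 pp1:2
Op 2: read(P1, v0) -> 48. No state change.
Op 3: write(P1, v0, 142). refcount(pp0)=2>1 -> COPY to pp2. 3 ppages; refcounts: pp0:1 pp1:2 pp2:1
Op 4: fork(P1) -> P2. 3 ppages; refcounts: pp0:1 pp1:3 pp2:2
Op 5: write(P2, v1, 180). refcount(pp1)=3>1 -> COPY to pp3. 4 ppages; refcounts: pp0:1 pp1:2 pp2:2 pp3:1
Op 6: fork(P1) -> P3. 4 ppages; refcounts: pp0:1 pp1:3 pp2:3 pp3:1
Op 7: write(P3, v1, 125). refcount(pp1)=3>1 -> COPY to pp4. 5 ppages; refcounts: pp0:1 pp1:2 pp2:3 pp3:1 pp4:1
Op 8: write(P0, v1, 179). refcount(pp1)=2>1 -> COPY to pp5. 6 ppages; refcounts: pp0:1 pp1:1 pp2:3 pp3:1 pp4:1 pp5:1
Op 9: write(P3, v1, 157). refcount(pp4)=1 -> write in place. 6 ppages; refcounts: pp0:1 pp1:1 pp2:3 pp3:1 pp4:1 pp5:1
Op 10: write(P0, v0, 166). refcount(pp0)=1 -> write in place. 6 ppages; refcounts: pp0:1 pp1:1 pp2:3 pp3:1 pp4:1 pp5:1

yes yes yes yes no no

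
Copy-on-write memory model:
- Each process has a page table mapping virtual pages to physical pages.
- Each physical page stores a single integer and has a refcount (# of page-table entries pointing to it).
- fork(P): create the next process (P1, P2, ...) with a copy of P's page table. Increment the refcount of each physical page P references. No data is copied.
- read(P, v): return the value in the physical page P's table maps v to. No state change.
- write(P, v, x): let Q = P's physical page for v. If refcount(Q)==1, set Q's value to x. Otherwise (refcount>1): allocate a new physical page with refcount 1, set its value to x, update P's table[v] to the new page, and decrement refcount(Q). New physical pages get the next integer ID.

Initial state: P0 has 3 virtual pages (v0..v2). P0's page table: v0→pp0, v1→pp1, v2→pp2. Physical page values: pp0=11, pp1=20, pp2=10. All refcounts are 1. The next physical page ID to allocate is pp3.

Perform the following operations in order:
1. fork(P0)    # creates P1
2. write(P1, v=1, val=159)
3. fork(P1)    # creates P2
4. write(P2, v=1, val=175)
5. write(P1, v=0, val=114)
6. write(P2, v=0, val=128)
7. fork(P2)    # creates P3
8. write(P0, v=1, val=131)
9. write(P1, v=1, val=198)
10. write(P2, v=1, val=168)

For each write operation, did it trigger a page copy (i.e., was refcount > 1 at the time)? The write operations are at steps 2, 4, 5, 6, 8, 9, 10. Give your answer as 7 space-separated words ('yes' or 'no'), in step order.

Op 1: fork(P0) -> P1. 3 ppages; refcounts: pp0:2 pp1:2 pp2:2
Op 2: write(P1, v1, 159). refcount(pp1)=2>1 -> COPY to pp3. 4 ppages; refcounts: pp0:2 pp1:1 pp2:2 pp3:1
Op 3: fork(P1) -> P2. 4 ppages; refcounts: pp0:3 pp1:1 pp2:3 pp3:2
Op 4: write(P2, v1, 175). refcount(pp3)=2>1 -> COPY to pp4. 5 ppages; refcounts: pp0:3 pp1:1 pp2:3 pp3:1 pp4:1
Op 5: write(P1, v0, 114). refcount(pp0)=3>1 -> COPY to pp5. 6 ppages; refcounts: pp0:2 pp1:1 pp2:3 pp3:1 pp4:1 pp5:1
Op 6: write(P2, v0, 128). refcount(pp0)=2>1 -> COPY to pp6. 7 ppages; refcounts: pp0:1 pp1:1 pp2:3 pp3:1 pp4:1 pp5:1 pp6:1
Op 7: fork(P2) -> P3. 7 ppages; refcounts: pp0:1 pp1:1 pp2:4 pp3:1 pp4:2 pp5:1 pp6:2
Op 8: write(P0, v1, 131). refcount(pp1)=1 -> write in place. 7 ppages; refcounts: pp0:1 pp1:1 pp2:4 pp3:1 pp4:2 pp5:1 pp6:2
Op 9: write(P1, v1, 198). refcount(pp3)=1 -> write in place. 7 ppages; refcounts: pp0:1 pp1:1 pp2:4 pp3:1 pp4:2 pp5:1 pp6:2
Op 10: write(P2, v1, 168). refcount(pp4)=2>1 -> COPY to pp7. 8 ppages; refcounts: pp0:1 pp1:1 pp2:4 pp3:1 pp4:1 pp5:1 pp6:2 pp7:1

yes yes yes yes no no yes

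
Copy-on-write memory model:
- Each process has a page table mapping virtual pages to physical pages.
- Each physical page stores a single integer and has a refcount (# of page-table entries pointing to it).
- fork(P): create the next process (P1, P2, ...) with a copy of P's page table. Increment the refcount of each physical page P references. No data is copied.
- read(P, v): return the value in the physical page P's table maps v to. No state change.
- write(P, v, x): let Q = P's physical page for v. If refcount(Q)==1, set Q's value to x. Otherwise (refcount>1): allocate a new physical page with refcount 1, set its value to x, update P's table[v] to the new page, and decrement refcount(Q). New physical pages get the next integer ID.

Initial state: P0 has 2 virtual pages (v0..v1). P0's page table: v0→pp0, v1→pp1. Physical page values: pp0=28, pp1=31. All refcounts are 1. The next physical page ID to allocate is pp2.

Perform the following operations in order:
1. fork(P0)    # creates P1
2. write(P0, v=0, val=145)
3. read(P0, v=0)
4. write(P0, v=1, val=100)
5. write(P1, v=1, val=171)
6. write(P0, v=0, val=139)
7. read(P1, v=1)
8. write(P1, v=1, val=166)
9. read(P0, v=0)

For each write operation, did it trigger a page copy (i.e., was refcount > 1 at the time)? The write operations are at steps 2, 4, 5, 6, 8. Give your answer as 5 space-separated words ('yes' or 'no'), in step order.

Op 1: fork(P0) -> P1. 2 ppages; refcounts: pp0:2 pp1:2
Op 2: write(P0, v0, 145). refcount(pp0)=2>1 -> COPY to pp2. 3 ppages; refcounts: pp0:1 pp1:2 pp2:1
Op 3: read(P0, v0) -> 145. No state change.
Op 4: write(P0, v1, 100). refcount(pp1)=2>1 -> COPY to pp3. 4 ppages; refcounts: pp0:1 pp1:1 pp2:1 pp3:1
Op 5: write(P1, v1, 171). refcount(pp1)=1 -> write in place. 4 ppages; refcounts: pp0:1 pp1:1 pp2:1 pp3:1
Op 6: write(P0, v0, 139). refcount(pp2)=1 -> write in place. 4 ppages; refcounts: pp0:1 pp1:1 pp2:1 pp3:1
Op 7: read(P1, v1) -> 171. No state change.
Op 8: write(P1, v1, 166). refcount(pp1)=1 -> write in place. 4 ppages; refcounts: pp0:1 pp1:1 pp2:1 pp3:1
Op 9: read(P0, v0) -> 139. No state change.

yes yes no no no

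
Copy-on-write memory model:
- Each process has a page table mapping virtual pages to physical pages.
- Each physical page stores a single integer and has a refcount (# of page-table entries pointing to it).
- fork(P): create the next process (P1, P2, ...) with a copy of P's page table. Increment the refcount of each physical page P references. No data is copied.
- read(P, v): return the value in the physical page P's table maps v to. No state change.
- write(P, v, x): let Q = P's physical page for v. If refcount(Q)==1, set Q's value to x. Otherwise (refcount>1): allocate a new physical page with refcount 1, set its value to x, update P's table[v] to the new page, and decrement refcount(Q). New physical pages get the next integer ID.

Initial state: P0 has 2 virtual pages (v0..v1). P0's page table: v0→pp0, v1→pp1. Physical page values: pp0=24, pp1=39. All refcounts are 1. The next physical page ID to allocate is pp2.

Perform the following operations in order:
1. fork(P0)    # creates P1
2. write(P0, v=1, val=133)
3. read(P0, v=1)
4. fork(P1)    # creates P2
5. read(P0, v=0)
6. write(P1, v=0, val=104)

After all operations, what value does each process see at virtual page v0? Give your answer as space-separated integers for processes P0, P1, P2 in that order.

Answer: 24 104 24

Derivation:
Op 1: fork(P0) -> P1. 2 ppages; refcounts: pp0:2 pp1:2
Op 2: write(P0, v1, 133). refcount(pp1)=2>1 -> COPY to pp2. 3 ppages; refcounts: pp0:2 pp1:1 pp2:1
Op 3: read(P0, v1) -> 133. No state change.
Op 4: fork(P1) -> P2. 3 ppages; refcounts: pp0:3 pp1:2 pp2:1
Op 5: read(P0, v0) -> 24. No state change.
Op 6: write(P1, v0, 104). refcount(pp0)=3>1 -> COPY to pp3. 4 ppages; refcounts: pp0:2 pp1:2 pp2:1 pp3:1
P0: v0 -> pp0 = 24
P1: v0 -> pp3 = 104
P2: v0 -> pp0 = 24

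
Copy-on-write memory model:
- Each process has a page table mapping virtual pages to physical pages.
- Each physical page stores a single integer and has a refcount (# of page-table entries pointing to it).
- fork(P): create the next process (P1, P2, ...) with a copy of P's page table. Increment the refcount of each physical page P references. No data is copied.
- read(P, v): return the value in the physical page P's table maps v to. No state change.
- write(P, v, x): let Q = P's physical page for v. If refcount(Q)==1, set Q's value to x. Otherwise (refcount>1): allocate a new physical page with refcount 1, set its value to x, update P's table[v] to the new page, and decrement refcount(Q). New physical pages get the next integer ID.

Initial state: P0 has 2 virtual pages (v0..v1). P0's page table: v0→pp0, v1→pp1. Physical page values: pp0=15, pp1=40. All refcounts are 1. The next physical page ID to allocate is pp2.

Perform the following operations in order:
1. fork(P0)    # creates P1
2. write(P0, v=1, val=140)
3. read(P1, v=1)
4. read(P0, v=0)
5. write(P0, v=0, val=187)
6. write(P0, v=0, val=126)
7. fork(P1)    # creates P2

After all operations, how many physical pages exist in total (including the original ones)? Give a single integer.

Answer: 4

Derivation:
Op 1: fork(P0) -> P1. 2 ppages; refcounts: pp0:2 pp1:2
Op 2: write(P0, v1, 140). refcount(pp1)=2>1 -> COPY to pp2. 3 ppages; refcounts: pp0:2 pp1:1 pp2:1
Op 3: read(P1, v1) -> 40. No state change.
Op 4: read(P0, v0) -> 15. No state change.
Op 5: write(P0, v0, 187). refcount(pp0)=2>1 -> COPY to pp3. 4 ppages; refcounts: pp0:1 pp1:1 pp2:1 pp3:1
Op 6: write(P0, v0, 126). refcount(pp3)=1 -> write in place. 4 ppages; refcounts: pp0:1 pp1:1 pp2:1 pp3:1
Op 7: fork(P1) -> P2. 4 ppages; refcounts: pp0:2 pp1:2 pp2:1 pp3:1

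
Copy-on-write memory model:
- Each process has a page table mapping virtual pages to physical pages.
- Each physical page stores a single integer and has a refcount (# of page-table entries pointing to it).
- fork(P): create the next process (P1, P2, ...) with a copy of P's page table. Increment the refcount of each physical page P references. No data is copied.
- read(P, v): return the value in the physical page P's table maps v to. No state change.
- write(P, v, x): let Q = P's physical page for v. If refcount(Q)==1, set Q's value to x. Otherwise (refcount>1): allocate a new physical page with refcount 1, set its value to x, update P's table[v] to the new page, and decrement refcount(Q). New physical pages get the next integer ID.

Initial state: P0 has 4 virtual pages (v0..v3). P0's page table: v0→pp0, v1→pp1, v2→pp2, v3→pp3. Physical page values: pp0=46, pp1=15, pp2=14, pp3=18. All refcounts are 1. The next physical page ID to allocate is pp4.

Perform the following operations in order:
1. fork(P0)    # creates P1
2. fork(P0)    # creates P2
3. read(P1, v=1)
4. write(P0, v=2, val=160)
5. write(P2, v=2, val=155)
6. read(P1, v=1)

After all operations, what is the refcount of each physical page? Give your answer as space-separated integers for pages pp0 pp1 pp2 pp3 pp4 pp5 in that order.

Answer: 3 3 1 3 1 1

Derivation:
Op 1: fork(P0) -> P1. 4 ppages; refcounts: pp0:2 pp1:2 pp2:2 pp3:2
Op 2: fork(P0) -> P2. 4 ppages; refcounts: pp0:3 pp1:3 pp2:3 pp3:3
Op 3: read(P1, v1) -> 15. No state change.
Op 4: write(P0, v2, 160). refcount(pp2)=3>1 -> COPY to pp4. 5 ppages; refcounts: pp0:3 pp1:3 pp2:2 pp3:3 pp4:1
Op 5: write(P2, v2, 155). refcount(pp2)=2>1 -> COPY to pp5. 6 ppages; refcounts: pp0:3 pp1:3 pp2:1 pp3:3 pp4:1 pp5:1
Op 6: read(P1, v1) -> 15. No state change.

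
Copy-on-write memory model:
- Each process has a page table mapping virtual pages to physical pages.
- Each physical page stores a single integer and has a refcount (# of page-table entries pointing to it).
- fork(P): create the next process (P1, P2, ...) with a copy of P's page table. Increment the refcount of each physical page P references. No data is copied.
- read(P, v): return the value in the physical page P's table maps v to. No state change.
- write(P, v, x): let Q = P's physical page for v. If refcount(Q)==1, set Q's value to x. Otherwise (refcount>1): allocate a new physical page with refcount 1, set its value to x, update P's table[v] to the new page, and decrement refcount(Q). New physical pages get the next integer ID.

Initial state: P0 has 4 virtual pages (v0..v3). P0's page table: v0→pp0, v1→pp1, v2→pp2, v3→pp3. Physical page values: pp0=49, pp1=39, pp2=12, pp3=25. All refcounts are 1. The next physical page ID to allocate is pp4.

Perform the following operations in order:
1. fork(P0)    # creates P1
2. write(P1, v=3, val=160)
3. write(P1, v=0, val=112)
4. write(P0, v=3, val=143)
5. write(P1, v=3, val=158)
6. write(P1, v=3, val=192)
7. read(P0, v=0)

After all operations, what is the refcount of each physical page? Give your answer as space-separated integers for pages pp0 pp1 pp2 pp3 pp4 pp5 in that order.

Op 1: fork(P0) -> P1. 4 ppages; refcounts: pp0:2 pp1:2 pp2:2 pp3:2
Op 2: write(P1, v3, 160). refcount(pp3)=2>1 -> COPY to pp4. 5 ppages; refcounts: pp0:2 pp1:2 pp2:2 pp3:1 pp4:1
Op 3: write(P1, v0, 112). refcount(pp0)=2>1 -> COPY to pp5. 6 ppages; refcounts: pp0:1 pp1:2 pp2:2 pp3:1 pp4:1 pp5:1
Op 4: write(P0, v3, 143). refcount(pp3)=1 -> write in place. 6 ppages; refcounts: pp0:1 pp1:2 pp2:2 pp3:1 pp4:1 pp5:1
Op 5: write(P1, v3, 158). refcount(pp4)=1 -> write in place. 6 ppages; refcounts: pp0:1 pp1:2 pp2:2 pp3:1 pp4:1 pp5:1
Op 6: write(P1, v3, 192). refcount(pp4)=1 -> write in place. 6 ppages; refcounts: pp0:1 pp1:2 pp2:2 pp3:1 pp4:1 pp5:1
Op 7: read(P0, v0) -> 49. No state change.

Answer: 1 2 2 1 1 1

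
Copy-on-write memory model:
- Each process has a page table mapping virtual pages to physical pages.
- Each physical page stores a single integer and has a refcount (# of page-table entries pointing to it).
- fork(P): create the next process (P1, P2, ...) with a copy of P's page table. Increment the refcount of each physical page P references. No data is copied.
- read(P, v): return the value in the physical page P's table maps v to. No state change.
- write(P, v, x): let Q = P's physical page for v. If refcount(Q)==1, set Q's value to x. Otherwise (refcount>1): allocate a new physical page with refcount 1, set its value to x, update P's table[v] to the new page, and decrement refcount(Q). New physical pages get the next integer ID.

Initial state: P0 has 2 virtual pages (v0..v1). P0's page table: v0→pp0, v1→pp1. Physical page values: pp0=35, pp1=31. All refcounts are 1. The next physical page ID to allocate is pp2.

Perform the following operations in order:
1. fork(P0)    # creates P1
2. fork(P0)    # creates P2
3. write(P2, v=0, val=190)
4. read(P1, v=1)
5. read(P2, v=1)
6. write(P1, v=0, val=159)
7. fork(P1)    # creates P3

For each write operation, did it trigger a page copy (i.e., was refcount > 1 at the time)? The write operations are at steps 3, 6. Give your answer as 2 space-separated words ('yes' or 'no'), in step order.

Op 1: fork(P0) -> P1. 2 ppages; refcounts: pp0:2 pp1:2
Op 2: fork(P0) -> P2. 2 ppages; refcounts: pp0:3 pp1:3
Op 3: write(P2, v0, 190). refcount(pp0)=3>1 -> COPY to pp2. 3 ppages; refcounts: pp0:2 pp1:3 pp2:1
Op 4: read(P1, v1) -> 31. No state change.
Op 5: read(P2, v1) -> 31. No state change.
Op 6: write(P1, v0, 159). refcount(pp0)=2>1 -> COPY to pp3. 4 ppages; refcounts: pp0:1 pp1:3 pp2:1 pp3:1
Op 7: fork(P1) -> P3. 4 ppages; refcounts: pp0:1 pp1:4 pp2:1 pp3:2

yes yes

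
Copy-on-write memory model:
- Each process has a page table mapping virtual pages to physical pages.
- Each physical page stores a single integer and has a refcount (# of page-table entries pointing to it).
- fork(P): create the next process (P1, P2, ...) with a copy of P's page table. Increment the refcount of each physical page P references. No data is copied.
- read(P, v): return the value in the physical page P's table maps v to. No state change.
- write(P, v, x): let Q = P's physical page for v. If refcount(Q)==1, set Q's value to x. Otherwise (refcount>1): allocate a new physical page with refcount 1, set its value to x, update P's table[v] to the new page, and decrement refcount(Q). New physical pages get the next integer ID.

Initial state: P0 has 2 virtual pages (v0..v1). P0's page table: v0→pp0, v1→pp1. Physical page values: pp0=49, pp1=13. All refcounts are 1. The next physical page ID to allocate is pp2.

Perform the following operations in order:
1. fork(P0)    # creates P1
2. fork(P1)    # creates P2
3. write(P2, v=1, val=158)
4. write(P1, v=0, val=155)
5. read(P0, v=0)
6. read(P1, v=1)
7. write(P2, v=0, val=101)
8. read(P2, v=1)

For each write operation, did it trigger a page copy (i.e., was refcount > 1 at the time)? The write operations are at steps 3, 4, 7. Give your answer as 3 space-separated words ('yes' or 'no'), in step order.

Op 1: fork(P0) -> P1. 2 ppages; refcounts: pp0:2 pp1:2
Op 2: fork(P1) -> P2. 2 ppages; refcounts: pp0:3 pp1:3
Op 3: write(P2, v1, 158). refcount(pp1)=3>1 -> COPY to pp2. 3 ppages; refcounts: pp0:3 pp1:2 pp2:1
Op 4: write(P1, v0, 155). refcount(pp0)=3>1 -> COPY to pp3. 4 ppages; refcounts: pp0:2 pp1:2 pp2:1 pp3:1
Op 5: read(P0, v0) -> 49. No state change.
Op 6: read(P1, v1) -> 13. No state change.
Op 7: write(P2, v0, 101). refcount(pp0)=2>1 -> COPY to pp4. 5 ppages; refcounts: pp0:1 pp1:2 pp2:1 pp3:1 pp4:1
Op 8: read(P2, v1) -> 158. No state change.

yes yes yes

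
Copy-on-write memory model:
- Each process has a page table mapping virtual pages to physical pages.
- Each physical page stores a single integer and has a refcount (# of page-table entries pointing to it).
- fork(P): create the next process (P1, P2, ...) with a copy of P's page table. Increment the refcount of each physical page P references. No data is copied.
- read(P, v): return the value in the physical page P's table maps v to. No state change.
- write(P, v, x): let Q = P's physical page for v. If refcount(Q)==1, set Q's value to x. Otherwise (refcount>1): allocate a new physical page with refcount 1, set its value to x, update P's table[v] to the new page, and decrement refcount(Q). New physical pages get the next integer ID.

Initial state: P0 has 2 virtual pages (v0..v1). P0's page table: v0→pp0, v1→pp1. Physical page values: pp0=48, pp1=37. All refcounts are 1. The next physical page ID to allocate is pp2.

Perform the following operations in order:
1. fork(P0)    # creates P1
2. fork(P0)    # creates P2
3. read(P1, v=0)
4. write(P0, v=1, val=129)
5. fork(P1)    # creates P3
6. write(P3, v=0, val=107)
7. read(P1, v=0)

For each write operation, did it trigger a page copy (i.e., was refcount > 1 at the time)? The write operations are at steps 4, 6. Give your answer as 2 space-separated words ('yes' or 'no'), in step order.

Op 1: fork(P0) -> P1. 2 ppages; refcounts: pp0:2 pp1:2
Op 2: fork(P0) -> P2. 2 ppages; refcounts: pp0:3 pp1:3
Op 3: read(P1, v0) -> 48. No state change.
Op 4: write(P0, v1, 129). refcount(pp1)=3>1 -> COPY to pp2. 3 ppages; refcounts: pp0:3 pp1:2 pp2:1
Op 5: fork(P1) -> P3. 3 ppages; refcounts: pp0:4 pp1:3 pp2:1
Op 6: write(P3, v0, 107). refcount(pp0)=4>1 -> COPY to pp3. 4 ppages; refcounts: pp0:3 pp1:3 pp2:1 pp3:1
Op 7: read(P1, v0) -> 48. No state change.

yes yes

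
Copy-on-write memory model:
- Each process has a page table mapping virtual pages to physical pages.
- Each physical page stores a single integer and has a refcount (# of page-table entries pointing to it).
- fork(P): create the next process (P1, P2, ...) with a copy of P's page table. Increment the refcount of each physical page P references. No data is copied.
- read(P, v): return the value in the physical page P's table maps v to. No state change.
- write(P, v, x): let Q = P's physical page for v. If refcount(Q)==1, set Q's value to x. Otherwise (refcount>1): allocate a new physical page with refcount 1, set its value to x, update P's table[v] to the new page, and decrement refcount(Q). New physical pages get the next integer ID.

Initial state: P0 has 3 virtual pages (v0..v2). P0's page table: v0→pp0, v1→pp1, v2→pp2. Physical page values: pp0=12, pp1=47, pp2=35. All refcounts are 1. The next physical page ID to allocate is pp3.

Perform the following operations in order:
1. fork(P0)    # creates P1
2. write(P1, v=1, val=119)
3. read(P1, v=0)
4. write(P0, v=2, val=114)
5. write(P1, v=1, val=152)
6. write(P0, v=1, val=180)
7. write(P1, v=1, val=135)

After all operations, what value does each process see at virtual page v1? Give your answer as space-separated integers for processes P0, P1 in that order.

Answer: 180 135

Derivation:
Op 1: fork(P0) -> P1. 3 ppages; refcounts: pp0:2 pp1:2 pp2:2
Op 2: write(P1, v1, 119). refcount(pp1)=2>1 -> COPY to pp3. 4 ppages; refcounts: pp0:2 pp1:1 pp2:2 pp3:1
Op 3: read(P1, v0) -> 12. No state change.
Op 4: write(P0, v2, 114). refcount(pp2)=2>1 -> COPY to pp4. 5 ppages; refcounts: pp0:2 pp1:1 pp2:1 pp3:1 pp4:1
Op 5: write(P1, v1, 152). refcount(pp3)=1 -> write in place. 5 ppages; refcounts: pp0:2 pp1:1 pp2:1 pp3:1 pp4:1
Op 6: write(P0, v1, 180). refcount(pp1)=1 -> write in place. 5 ppages; refcounts: pp0:2 pp1:1 pp2:1 pp3:1 pp4:1
Op 7: write(P1, v1, 135). refcount(pp3)=1 -> write in place. 5 ppages; refcounts: pp0:2 pp1:1 pp2:1 pp3:1 pp4:1
P0: v1 -> pp1 = 180
P1: v1 -> pp3 = 135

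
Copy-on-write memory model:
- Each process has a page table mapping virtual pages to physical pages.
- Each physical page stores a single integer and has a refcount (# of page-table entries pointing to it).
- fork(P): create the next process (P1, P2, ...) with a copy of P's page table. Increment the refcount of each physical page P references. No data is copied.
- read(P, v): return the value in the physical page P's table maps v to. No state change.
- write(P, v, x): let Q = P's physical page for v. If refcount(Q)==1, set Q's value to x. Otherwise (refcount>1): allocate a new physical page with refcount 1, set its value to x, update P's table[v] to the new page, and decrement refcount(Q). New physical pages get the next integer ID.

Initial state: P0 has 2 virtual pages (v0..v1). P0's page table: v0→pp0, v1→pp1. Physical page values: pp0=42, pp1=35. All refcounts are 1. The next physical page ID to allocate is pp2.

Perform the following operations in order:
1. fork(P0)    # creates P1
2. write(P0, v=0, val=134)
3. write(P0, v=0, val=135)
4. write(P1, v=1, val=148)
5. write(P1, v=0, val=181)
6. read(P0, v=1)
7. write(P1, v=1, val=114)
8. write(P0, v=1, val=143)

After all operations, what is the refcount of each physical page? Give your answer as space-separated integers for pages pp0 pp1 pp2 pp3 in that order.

Answer: 1 1 1 1

Derivation:
Op 1: fork(P0) -> P1. 2 ppages; refcounts: pp0:2 pp1:2
Op 2: write(P0, v0, 134). refcount(pp0)=2>1 -> COPY to pp2. 3 ppages; refcounts: pp0:1 pp1:2 pp2:1
Op 3: write(P0, v0, 135). refcount(pp2)=1 -> write in place. 3 ppages; refcounts: pp0:1 pp1:2 pp2:1
Op 4: write(P1, v1, 148). refcount(pp1)=2>1 -> COPY to pp3. 4 ppages; refcounts: pp0:1 pp1:1 pp2:1 pp3:1
Op 5: write(P1, v0, 181). refcount(pp0)=1 -> write in place. 4 ppages; refcounts: pp0:1 pp1:1 pp2:1 pp3:1
Op 6: read(P0, v1) -> 35. No state change.
Op 7: write(P1, v1, 114). refcount(pp3)=1 -> write in place. 4 ppages; refcounts: pp0:1 pp1:1 pp2:1 pp3:1
Op 8: write(P0, v1, 143). refcount(pp1)=1 -> write in place. 4 ppages; refcounts: pp0:1 pp1:1 pp2:1 pp3:1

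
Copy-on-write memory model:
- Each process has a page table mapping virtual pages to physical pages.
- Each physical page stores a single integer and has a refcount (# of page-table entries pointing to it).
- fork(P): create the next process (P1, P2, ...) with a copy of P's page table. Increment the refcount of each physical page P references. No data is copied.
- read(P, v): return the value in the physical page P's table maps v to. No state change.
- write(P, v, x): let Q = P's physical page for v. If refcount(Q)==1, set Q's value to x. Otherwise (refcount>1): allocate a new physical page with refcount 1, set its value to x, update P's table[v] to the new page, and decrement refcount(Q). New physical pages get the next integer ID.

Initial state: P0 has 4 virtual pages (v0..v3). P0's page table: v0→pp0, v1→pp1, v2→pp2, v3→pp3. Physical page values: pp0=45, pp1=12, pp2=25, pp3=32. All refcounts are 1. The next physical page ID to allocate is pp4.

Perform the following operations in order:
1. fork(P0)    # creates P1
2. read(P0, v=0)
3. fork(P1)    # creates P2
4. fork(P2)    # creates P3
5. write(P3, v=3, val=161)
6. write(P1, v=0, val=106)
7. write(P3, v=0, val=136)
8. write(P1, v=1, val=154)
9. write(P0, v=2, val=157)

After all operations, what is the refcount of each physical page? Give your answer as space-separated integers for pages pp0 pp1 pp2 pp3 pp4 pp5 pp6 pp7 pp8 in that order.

Answer: 2 3 3 3 1 1 1 1 1

Derivation:
Op 1: fork(P0) -> P1. 4 ppages; refcounts: pp0:2 pp1:2 pp2:2 pp3:2
Op 2: read(P0, v0) -> 45. No state change.
Op 3: fork(P1) -> P2. 4 ppages; refcounts: pp0:3 pp1:3 pp2:3 pp3:3
Op 4: fork(P2) -> P3. 4 ppages; refcounts: pp0:4 pp1:4 pp2:4 pp3:4
Op 5: write(P3, v3, 161). refcount(pp3)=4>1 -> COPY to pp4. 5 ppages; refcounts: pp0:4 pp1:4 pp2:4 pp3:3 pp4:1
Op 6: write(P1, v0, 106). refcount(pp0)=4>1 -> COPY to pp5. 6 ppages; refcounts: pp0:3 pp1:4 pp2:4 pp3:3 pp4:1 pp5:1
Op 7: write(P3, v0, 136). refcount(pp0)=3>1 -> COPY to pp6. 7 ppages; refcounts: pp0:2 pp1:4 pp2:4 pp3:3 pp4:1 pp5:1 pp6:1
Op 8: write(P1, v1, 154). refcount(pp1)=4>1 -> COPY to pp7. 8 ppages; refcounts: pp0:2 pp1:3 pp2:4 pp3:3 pp4:1 pp5:1 pp6:1 pp7:1
Op 9: write(P0, v2, 157). refcount(pp2)=4>1 -> COPY to pp8. 9 ppages; refcounts: pp0:2 pp1:3 pp2:3 pp3:3 pp4:1 pp5:1 pp6:1 pp7:1 pp8:1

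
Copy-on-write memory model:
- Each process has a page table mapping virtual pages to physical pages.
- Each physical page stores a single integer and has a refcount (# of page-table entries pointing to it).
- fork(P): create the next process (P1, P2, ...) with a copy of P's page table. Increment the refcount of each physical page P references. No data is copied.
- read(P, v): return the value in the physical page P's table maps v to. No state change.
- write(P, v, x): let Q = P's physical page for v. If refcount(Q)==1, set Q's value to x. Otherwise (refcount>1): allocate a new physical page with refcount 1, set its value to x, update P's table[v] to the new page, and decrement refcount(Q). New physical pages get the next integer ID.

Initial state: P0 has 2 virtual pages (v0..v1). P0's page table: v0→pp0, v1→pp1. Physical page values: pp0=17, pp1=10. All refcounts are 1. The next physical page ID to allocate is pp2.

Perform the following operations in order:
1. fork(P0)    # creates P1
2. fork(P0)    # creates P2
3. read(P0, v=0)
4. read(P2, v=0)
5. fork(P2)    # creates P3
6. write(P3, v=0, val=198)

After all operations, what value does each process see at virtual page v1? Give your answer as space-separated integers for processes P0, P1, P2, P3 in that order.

Op 1: fork(P0) -> P1. 2 ppages; refcounts: pp0:2 pp1:2
Op 2: fork(P0) -> P2. 2 ppages; refcounts: pp0:3 pp1:3
Op 3: read(P0, v0) -> 17. No state change.
Op 4: read(P2, v0) -> 17. No state change.
Op 5: fork(P2) -> P3. 2 ppages; refcounts: pp0:4 pp1:4
Op 6: write(P3, v0, 198). refcount(pp0)=4>1 -> COPY to pp2. 3 ppages; refcounts: pp0:3 pp1:4 pp2:1
P0: v1 -> pp1 = 10
P1: v1 -> pp1 = 10
P2: v1 -> pp1 = 10
P3: v1 -> pp1 = 10

Answer: 10 10 10 10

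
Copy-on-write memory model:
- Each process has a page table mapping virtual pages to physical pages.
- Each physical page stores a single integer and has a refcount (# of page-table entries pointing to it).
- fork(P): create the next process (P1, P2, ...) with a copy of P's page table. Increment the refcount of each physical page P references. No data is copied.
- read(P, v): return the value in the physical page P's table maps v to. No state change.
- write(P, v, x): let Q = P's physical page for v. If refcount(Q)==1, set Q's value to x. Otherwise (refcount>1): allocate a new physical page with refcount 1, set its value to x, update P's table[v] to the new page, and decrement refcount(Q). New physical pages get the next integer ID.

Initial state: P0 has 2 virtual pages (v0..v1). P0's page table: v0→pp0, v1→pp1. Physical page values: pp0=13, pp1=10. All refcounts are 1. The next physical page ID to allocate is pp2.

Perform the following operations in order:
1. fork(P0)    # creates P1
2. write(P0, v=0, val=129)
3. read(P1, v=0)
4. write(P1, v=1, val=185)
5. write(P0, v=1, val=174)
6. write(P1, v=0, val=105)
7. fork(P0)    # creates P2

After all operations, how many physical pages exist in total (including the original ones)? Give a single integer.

Answer: 4

Derivation:
Op 1: fork(P0) -> P1. 2 ppages; refcounts: pp0:2 pp1:2
Op 2: write(P0, v0, 129). refcount(pp0)=2>1 -> COPY to pp2. 3 ppages; refcounts: pp0:1 pp1:2 pp2:1
Op 3: read(P1, v0) -> 13. No state change.
Op 4: write(P1, v1, 185). refcount(pp1)=2>1 -> COPY to pp3. 4 ppages; refcounts: pp0:1 pp1:1 pp2:1 pp3:1
Op 5: write(P0, v1, 174). refcount(pp1)=1 -> write in place. 4 ppages; refcounts: pp0:1 pp1:1 pp2:1 pp3:1
Op 6: write(P1, v0, 105). refcount(pp0)=1 -> write in place. 4 ppages; refcounts: pp0:1 pp1:1 pp2:1 pp3:1
Op 7: fork(P0) -> P2. 4 ppages; refcounts: pp0:1 pp1:2 pp2:2 pp3:1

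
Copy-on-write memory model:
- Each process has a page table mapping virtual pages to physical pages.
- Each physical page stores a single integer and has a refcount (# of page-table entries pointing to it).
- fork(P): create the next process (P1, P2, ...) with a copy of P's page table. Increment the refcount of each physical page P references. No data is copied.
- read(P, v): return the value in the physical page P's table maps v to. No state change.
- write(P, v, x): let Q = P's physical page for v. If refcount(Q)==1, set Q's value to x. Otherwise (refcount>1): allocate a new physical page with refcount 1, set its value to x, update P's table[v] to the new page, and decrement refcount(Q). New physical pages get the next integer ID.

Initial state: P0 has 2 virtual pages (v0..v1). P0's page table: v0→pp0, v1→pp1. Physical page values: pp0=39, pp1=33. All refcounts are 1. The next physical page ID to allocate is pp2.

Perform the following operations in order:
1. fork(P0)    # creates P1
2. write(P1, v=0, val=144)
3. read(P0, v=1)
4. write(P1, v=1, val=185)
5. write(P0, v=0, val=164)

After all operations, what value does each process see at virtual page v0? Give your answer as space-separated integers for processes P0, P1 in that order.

Answer: 164 144

Derivation:
Op 1: fork(P0) -> P1. 2 ppages; refcounts: pp0:2 pp1:2
Op 2: write(P1, v0, 144). refcount(pp0)=2>1 -> COPY to pp2. 3 ppages; refcounts: pp0:1 pp1:2 pp2:1
Op 3: read(P0, v1) -> 33. No state change.
Op 4: write(P1, v1, 185). refcount(pp1)=2>1 -> COPY to pp3. 4 ppages; refcounts: pp0:1 pp1:1 pp2:1 pp3:1
Op 5: write(P0, v0, 164). refcount(pp0)=1 -> write in place. 4 ppages; refcounts: pp0:1 pp1:1 pp2:1 pp3:1
P0: v0 -> pp0 = 164
P1: v0 -> pp2 = 144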